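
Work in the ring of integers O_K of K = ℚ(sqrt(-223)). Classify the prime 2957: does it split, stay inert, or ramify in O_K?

d = -223 ≡ 1 (mod 4), so O_K = ℤ[(1+√-223)/2] and disc(K) = d = -223.
disc(K) = -223 is not divisible by 2957; 2957 is unramified.
Compute (-223/2957) via Euler: 2734^((2957-1)/2) mod 2957 = 1, so (-223/2957) = 1.
(-223/2957) = 1, so 2957 splits.

2957 splits in O_K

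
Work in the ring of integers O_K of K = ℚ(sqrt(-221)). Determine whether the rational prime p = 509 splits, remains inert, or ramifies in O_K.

-221 mod 4 = 3, hence disc K = 4·(-221) = -884 and O_K = ℤ[√-221].
disc(K) = -884 is not divisible by 509; 509 is unramified.
Legendre symbol by Euler's criterion: (-221/509) ≡ (-221)^254 ≡ 508 (mod 509), i.e. (-221/509) = -1.
d is a non-residue mod p, hence 509 remains inert in O_K.

p is inert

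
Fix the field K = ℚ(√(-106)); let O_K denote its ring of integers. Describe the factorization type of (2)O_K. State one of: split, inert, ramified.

Since -106 ≢ 1 mod 4, the ring of integers is ℤ[√-106] with discriminant 4·(-106) = -424.
disc(K) = -424 = 2·(-212), so p = 2 is ramified.

ramified — (2) = 𝔭²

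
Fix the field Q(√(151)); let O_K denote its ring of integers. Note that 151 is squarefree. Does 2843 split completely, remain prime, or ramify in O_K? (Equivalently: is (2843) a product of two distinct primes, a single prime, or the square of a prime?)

inert

Since 151 ≢ 1 mod 4, the ring of integers is ℤ[√151] with discriminant 4·151 = 604.
2843 ∤ 604, so 2843 is unramified.
Euler's criterion: 151^1421 mod 2843 = 2842. Thus (151|2843) = -1.
(151/2843) = -1, so 2843 is inert.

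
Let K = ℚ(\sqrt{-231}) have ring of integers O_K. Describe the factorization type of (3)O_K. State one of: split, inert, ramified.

-231 mod 4 = 1, hence disc K = -231 and O_K = ℤ[(1+√-231)/2].
3 divides disc(K) = -231, so 3 ramifies.

ramified — (3) = 𝔭²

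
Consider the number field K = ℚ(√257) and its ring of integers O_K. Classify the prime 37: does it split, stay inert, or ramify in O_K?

inert

d = 257 ≡ 1 (mod 4), so O_K = ℤ[(1+√257)/2] and disc(K) = d = 257.
disc(K) = 257 is not divisible by 37; 37 is unramified.
Compute (257/37) via Euler: 35^((37-1)/2) mod 37 = 36, so (257/37) = -1.
(257/37) = -1, so 37 is inert.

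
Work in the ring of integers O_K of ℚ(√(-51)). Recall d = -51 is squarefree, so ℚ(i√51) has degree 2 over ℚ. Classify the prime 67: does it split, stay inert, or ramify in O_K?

67 splits in O_K

d = -51 ≡ 1 (mod 4), so O_K = ℤ[(1+√-51)/2] and disc(K) = d = -51.
disc(K) = -51 is not divisible by 67; 67 is unramified.
Legendre symbol by Euler's criterion: (-51/67) ≡ (-51)^33 ≡ 1 (mod 67), i.e. (-51/67) = 1.
(-51/67) = 1, so 67 splits.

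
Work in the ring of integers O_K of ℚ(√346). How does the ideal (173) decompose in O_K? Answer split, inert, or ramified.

173 is ramified

346 mod 4 = 2, hence disc K = 4·346 = 1384 and O_K = ℤ[√346].
173 divides disc(K) = 1384, so 173 ramifies.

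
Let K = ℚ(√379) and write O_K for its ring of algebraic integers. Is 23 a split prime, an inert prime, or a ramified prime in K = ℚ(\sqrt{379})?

Since 379 ≢ 1 mod 4, the ring of integers is ℤ[√379] with discriminant 4·379 = 1516.
Since gcd(23, 1516) = 1 the prime 23 does not ramify.
Euler's criterion: 379^11 mod 23 = 22. Thus (379|23) = -1.
Legendre symbol -1 ⇒ 23 is inert.

p is inert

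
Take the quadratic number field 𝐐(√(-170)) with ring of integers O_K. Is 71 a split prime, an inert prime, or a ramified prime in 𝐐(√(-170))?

split — (71) = 𝔭₁𝔭₂ with 𝔭₁ ≠ 𝔭₂

-170 mod 4 = 2, hence disc K = 4·(-170) = -680 and O_K = ℤ[√-170].
71 ∤ -680, so 71 is unramified.
Legendre symbol by Euler's criterion: (-170/71) ≡ (-170)^35 ≡ 1 (mod 71), i.e. (-170/71) = 1.
Legendre symbol 1 ⇒ 71 is split.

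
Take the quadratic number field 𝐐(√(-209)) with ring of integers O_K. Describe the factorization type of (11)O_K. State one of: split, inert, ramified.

Since -209 ≢ 1 mod 4, the ring of integers is ℤ[√-209] with discriminant 4·(-209) = -836.
Ramification test: 11 | -836. The prime 11 ramifies in K.

ramified — (11) = 𝔭²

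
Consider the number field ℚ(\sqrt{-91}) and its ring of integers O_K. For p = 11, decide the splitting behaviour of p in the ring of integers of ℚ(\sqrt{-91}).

d = -91 ≡ 1 (mod 4), so O_K = ℤ[(1+√-91)/2] and disc(K) = d = -91.
disc(K) = -91 is not divisible by 11; 11 is unramified.
(-91/11) = 8^5 mod 11 = 10, giving Legendre symbol -1.
Legendre symbol -1 ⇒ 11 is inert.

inert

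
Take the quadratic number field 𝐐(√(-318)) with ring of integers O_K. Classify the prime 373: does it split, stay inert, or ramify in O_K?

splits completely

-318 mod 4 = 2, hence disc K = 4·(-318) = -1272 and O_K = ℤ[√-318].
Since gcd(373, -1272) = 1 the prime 373 does not ramify.
Legendre symbol by Euler's criterion: (-318/373) ≡ (-318)^186 ≡ 1 (mod 373), i.e. (-318/373) = 1.
(-318/373) = 1, so 373 splits.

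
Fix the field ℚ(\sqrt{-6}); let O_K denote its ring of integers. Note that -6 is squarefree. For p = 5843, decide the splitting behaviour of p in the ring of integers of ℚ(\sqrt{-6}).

-6 mod 4 = 2, hence disc K = 4·(-6) = -24 and O_K = ℤ[√-6].
disc(K) = -24 is not divisible by 5843; 5843 is unramified.
Legendre symbol by Euler's criterion: (-6/5843) ≡ (-6)^2921 ≡ 1 (mod 5843), i.e. (-6/5843) = 1.
Legendre symbol 1 ⇒ 5843 is split.

5843 splits in O_K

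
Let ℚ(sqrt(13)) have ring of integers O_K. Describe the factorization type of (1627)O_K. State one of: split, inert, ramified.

13 mod 4 = 1, hence disc K = 13 and O_K = ℤ[(1+√13)/2].
disc(K) = 13 is not divisible by 1627; 1627 is unramified.
Euler's criterion: 13^813 mod 1627 = 1626. Thus (13|1627) = -1.
Legendre symbol -1 ⇒ 1627 is inert.

1627 remains inert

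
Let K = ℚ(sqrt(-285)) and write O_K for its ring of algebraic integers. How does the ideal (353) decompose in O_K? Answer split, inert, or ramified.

p splits

Since -285 ≢ 1 mod 4, the ring of integers is ℤ[√-285] with discriminant 4·(-285) = -1140.
disc(K) = -1140 is not divisible by 353; 353 is unramified.
(-285/353) = 68^176 mod 353 = 1, giving Legendre symbol 1.
(-285/353) = 1, so 353 splits.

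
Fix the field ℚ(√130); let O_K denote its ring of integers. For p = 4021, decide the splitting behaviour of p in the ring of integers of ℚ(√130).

Since 130 ≢ 1 mod 4, the ring of integers is ℤ[√130] with discriminant 4·130 = 520.
disc(K) = 520 is not divisible by 4021; 4021 is unramified.
Legendre symbol by Euler's criterion: (130/4021) ≡ 130^2010 ≡ 4020 (mod 4021), i.e. (130/4021) = -1.
d is a non-residue mod p, hence 4021 remains inert in O_K.

remains prime (inert)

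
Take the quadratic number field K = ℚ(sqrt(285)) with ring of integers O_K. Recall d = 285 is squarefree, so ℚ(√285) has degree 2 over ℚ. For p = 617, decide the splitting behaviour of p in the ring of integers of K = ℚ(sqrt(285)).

d = 285 ≡ 1 (mod 4), so O_K = ℤ[(1+√285)/2] and disc(K) = d = 285.
Since gcd(617, 285) = 1 the prime 617 does not ramify.
Legendre symbol by Euler's criterion: (285/617) ≡ 285^308 ≡ 1 (mod 617), i.e. (285/617) = 1.
Legendre symbol 1 ⇒ 617 is split.

617 splits in O_K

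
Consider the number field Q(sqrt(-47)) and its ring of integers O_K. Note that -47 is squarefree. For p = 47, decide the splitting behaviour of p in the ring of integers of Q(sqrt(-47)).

p ramifies

d = -47 ≡ 1 (mod 4), so O_K = ℤ[(1+√-47)/2] and disc(K) = d = -47.
disc(K) = -47 = 47·(-1), so p = 47 is ramified.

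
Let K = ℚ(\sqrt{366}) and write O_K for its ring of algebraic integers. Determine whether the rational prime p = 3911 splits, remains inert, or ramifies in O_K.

Since 366 ≢ 1 mod 4, the ring of integers is ℤ[√366] with discriminant 4·366 = 1464.
disc(K) = 1464 is not divisible by 3911; 3911 is unramified.
(366/3911) = 366^1955 mod 3911 = 3910, giving Legendre symbol -1.
Legendre symbol -1 ⇒ 3911 is inert.

remains prime (inert)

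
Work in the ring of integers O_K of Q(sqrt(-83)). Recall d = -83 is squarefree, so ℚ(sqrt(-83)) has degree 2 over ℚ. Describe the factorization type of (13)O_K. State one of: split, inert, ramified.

Since -83 ≡ 1 mod 4, the ring of integers is ℤ[(1+√-83)/2] with discriminant -83.
Since gcd(13, -83) = 1 the prime 13 does not ramify.
Euler's criterion: (-83)^6 mod 13 = 12. Thus (-83|13) = -1.
(-83/13) = -1, so 13 is inert.

inert — (13) stays prime in O_K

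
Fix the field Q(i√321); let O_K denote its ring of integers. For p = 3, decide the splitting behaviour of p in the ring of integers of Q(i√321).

p ramifies

-321 mod 4 = 3, hence disc K = 4·(-321) = -1284 and O_K = ℤ[√-321].
3 divides disc(K) = -1284, so 3 ramifies.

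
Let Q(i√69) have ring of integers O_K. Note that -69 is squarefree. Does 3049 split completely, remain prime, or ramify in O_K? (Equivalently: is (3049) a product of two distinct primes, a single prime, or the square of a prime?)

p splits

d = -69 ≡ 3 (mod 4), so O_K = ℤ[√-69] and disc(K) = 4d = -276.
Since gcd(3049, -276) = 1 the prime 3049 does not ramify.
Compute (-69/3049) via Euler: 2980^((3049-1)/2) mod 3049 = 1, so (-69/3049) = 1.
Legendre symbol 1 ⇒ 3049 is split.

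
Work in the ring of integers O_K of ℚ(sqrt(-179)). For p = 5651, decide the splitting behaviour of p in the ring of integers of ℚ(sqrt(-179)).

Since -179 ≡ 1 mod 4, the ring of integers is ℤ[(1+√-179)/2] with discriminant -179.
Since gcd(5651, -179) = 1 the prime 5651 does not ramify.
(-179/5651) = 5472^2825 mod 5651 = 5650, giving Legendre symbol -1.
d is a non-residue mod p, hence 5651 remains inert in O_K.

5651 remains inert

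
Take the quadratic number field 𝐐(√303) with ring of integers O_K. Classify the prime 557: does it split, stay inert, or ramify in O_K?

303 mod 4 = 3, hence disc K = 4·303 = 1212 and O_K = ℤ[√303].
disc(K) = 1212 is not divisible by 557; 557 is unramified.
Legendre symbol by Euler's criterion: (303/557) ≡ 303^278 ≡ 556 (mod 557), i.e. (303/557) = -1.
(303/557) = -1, so 557 is inert.

p is inert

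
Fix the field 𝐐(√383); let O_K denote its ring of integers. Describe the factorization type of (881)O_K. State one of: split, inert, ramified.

383 mod 4 = 3, hence disc K = 4·383 = 1532 and O_K = ℤ[√383].
881 ∤ 1532, so 881 is unramified.
Legendre symbol by Euler's criterion: (383/881) ≡ 383^440 ≡ 880 (mod 881), i.e. (383/881) = -1.
Legendre symbol -1 ⇒ 881 is inert.

remains prime (inert)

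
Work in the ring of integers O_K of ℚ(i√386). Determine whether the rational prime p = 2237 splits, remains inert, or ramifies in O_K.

2237 splits in O_K

d = -386 ≡ 2 (mod 4), so O_K = ℤ[√-386] and disc(K) = 4d = -1544.
2237 ∤ -1544, so 2237 is unramified.
(-386/2237) = 1851^1118 mod 2237 = 1, giving Legendre symbol 1.
d is a quadratic residue mod p, hence 2237 splits in O_K.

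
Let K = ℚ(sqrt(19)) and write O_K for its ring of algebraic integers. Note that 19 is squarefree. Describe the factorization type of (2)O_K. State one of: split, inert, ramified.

2 is ramified

d = 19 ≡ 3 (mod 4), so O_K = ℤ[√19] and disc(K) = 4d = 76.
2 divides disc(K) = 76, so 2 ramifies.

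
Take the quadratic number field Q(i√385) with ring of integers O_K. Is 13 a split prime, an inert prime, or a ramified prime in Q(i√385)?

remains prime (inert)

-385 mod 4 = 3, hence disc K = 4·(-385) = -1540 and O_K = ℤ[√-385].
disc(K) = -1540 is not divisible by 13; 13 is unramified.
Legendre symbol by Euler's criterion: (-385/13) ≡ (-385)^6 ≡ 12 (mod 13), i.e. (-385/13) = -1.
Legendre symbol -1 ⇒ 13 is inert.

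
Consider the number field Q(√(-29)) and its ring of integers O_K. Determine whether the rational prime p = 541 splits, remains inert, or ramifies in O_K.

p is inert

Since -29 ≢ 1 mod 4, the ring of integers is ℤ[√-29] with discriminant 4·(-29) = -116.
disc(K) = -116 is not divisible by 541; 541 is unramified.
Euler's criterion: (-29)^270 mod 541 = 540. Thus (-29|541) = -1.
Legendre symbol -1 ⇒ 541 is inert.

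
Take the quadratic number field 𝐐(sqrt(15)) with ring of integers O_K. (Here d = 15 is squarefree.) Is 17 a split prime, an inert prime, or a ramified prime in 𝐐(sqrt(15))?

split — (17) = 𝔭₁𝔭₂ with 𝔭₁ ≠ 𝔭₂

d = 15 ≡ 3 (mod 4), so O_K = ℤ[√15] and disc(K) = 4d = 60.
Since gcd(17, 60) = 1 the prime 17 does not ramify.
Legendre symbol by Euler's criterion: (15/17) ≡ 15^8 ≡ 1 (mod 17), i.e. (15/17) = 1.
(15/17) = 1, so 17 splits.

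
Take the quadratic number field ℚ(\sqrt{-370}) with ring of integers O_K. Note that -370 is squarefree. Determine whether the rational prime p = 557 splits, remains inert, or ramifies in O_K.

inert

Since -370 ≢ 1 mod 4, the ring of integers is ℤ[√-370] with discriminant 4·(-370) = -1480.
disc(K) = -1480 is not divisible by 557; 557 is unramified.
(-370/557) = 187^278 mod 557 = 556, giving Legendre symbol -1.
d is a non-residue mod p, hence 557 remains inert in O_K.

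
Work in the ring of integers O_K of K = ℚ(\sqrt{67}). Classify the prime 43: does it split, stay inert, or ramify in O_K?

43 splits in O_K

67 mod 4 = 3, hence disc K = 4·67 = 268 and O_K = ℤ[√67].
disc(K) = 268 is not divisible by 43; 43 is unramified.
Legendre symbol by Euler's criterion: (67/43) ≡ 67^21 ≡ 1 (mod 43), i.e. (67/43) = 1.
(67/43) = 1, so 43 splits.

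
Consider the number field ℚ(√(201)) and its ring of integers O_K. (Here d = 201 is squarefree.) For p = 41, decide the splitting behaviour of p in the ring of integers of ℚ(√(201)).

d = 201 ≡ 1 (mod 4), so O_K = ℤ[(1+√201)/2] and disc(K) = d = 201.
Since gcd(41, 201) = 1 the prime 41 does not ramify.
Euler's criterion: 201^20 mod 41 = 1. Thus (201|41) = 1.
(201/41) = 1, so 41 splits.

split — (41) = 𝔭₁𝔭₂ with 𝔭₁ ≠ 𝔭₂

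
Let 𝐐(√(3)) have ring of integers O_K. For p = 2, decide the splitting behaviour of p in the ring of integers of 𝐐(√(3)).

3 mod 4 = 3, hence disc K = 4·3 = 12 and O_K = ℤ[√3].
disc(K) = 12 = 2·6, so p = 2 is ramified.

ramifies in O_K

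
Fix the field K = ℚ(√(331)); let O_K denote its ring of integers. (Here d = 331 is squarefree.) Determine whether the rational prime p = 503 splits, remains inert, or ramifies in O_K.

inert

Since 331 ≢ 1 mod 4, the ring of integers is ℤ[√331] with discriminant 4·331 = 1324.
503 ∤ 1324, so 503 is unramified.
Legendre symbol by Euler's criterion: (331/503) ≡ 331^251 ≡ 502 (mod 503), i.e. (331/503) = -1.
d is a non-residue mod p, hence 503 remains inert in O_K.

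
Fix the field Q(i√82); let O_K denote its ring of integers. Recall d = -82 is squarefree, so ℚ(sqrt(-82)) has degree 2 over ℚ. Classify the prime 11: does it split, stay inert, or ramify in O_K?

11 remains inert

Since -82 ≢ 1 mod 4, the ring of integers is ℤ[√-82] with discriminant 4·(-82) = -328.
Since gcd(11, -328) = 1 the prime 11 does not ramify.
Legendre symbol by Euler's criterion: (-82/11) ≡ (-82)^5 ≡ 10 (mod 11), i.e. (-82/11) = -1.
Legendre symbol -1 ⇒ 11 is inert.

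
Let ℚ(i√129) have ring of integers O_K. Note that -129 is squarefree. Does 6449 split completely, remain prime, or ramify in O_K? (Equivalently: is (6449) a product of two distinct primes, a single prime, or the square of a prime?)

6449 splits in O_K

Since -129 ≢ 1 mod 4, the ring of integers is ℤ[√-129] with discriminant 4·(-129) = -516.
6449 ∤ -516, so 6449 is unramified.
Compute (-129/6449) via Euler: 6320^((6449-1)/2) mod 6449 = 1, so (-129/6449) = 1.
(-129/6449) = 1, so 6449 splits.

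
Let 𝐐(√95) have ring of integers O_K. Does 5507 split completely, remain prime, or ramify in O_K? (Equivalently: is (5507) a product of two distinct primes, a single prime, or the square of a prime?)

split

95 mod 4 = 3, hence disc K = 4·95 = 380 and O_K = ℤ[√95].
Since gcd(5507, 380) = 1 the prime 5507 does not ramify.
Euler's criterion: 95^2753 mod 5507 = 1. Thus (95|5507) = 1.
d is a quadratic residue mod p, hence 5507 splits in O_K.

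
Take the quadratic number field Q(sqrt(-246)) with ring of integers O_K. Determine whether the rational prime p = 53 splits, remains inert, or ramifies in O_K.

remains prime (inert)

-246 mod 4 = 2, hence disc K = 4·(-246) = -984 and O_K = ℤ[√-246].
disc(K) = -984 is not divisible by 53; 53 is unramified.
Euler's criterion: (-246)^26 mod 53 = 52. Thus (-246|53) = -1.
d is a non-residue mod p, hence 53 remains inert in O_K.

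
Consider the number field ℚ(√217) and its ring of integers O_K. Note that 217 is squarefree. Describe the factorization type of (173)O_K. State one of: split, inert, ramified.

remains prime (inert)

217 mod 4 = 1, hence disc K = 217 and O_K = ℤ[(1+√217)/2].
173 ∤ 217, so 173 is unramified.
(217/173) = 44^86 mod 173 = 172, giving Legendre symbol -1.
Legendre symbol -1 ⇒ 173 is inert.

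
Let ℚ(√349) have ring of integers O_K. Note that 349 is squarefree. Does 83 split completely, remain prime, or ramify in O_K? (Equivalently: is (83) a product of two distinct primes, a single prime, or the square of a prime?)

split

d = 349 ≡ 1 (mod 4), so O_K = ℤ[(1+√349)/2] and disc(K) = d = 349.
Since gcd(83, 349) = 1 the prime 83 does not ramify.
Legendre symbol by Euler's criterion: (349/83) ≡ 349^41 ≡ 1 (mod 83), i.e. (349/83) = 1.
d is a quadratic residue mod p, hence 83 splits in O_K.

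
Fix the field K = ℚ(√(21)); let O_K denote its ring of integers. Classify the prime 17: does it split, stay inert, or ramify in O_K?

21 mod 4 = 1, hence disc K = 21 and O_K = ℤ[(1+√21)/2].
Since gcd(17, 21) = 1 the prime 17 does not ramify.
Legendre symbol by Euler's criterion: (21/17) ≡ 21^8 ≡ 1 (mod 17), i.e. (21/17) = 1.
d is a quadratic residue mod p, hence 17 splits in O_K.

splits completely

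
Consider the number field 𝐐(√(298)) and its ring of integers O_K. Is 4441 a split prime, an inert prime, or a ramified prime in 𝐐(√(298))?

298 mod 4 = 2, hence disc K = 4·298 = 1192 and O_K = ℤ[√298].
disc(K) = 1192 is not divisible by 4441; 4441 is unramified.
Legendre symbol by Euler's criterion: (298/4441) ≡ 298^2220 ≡ 1 (mod 4441), i.e. (298/4441) = 1.
(298/4441) = 1, so 4441 splits.

split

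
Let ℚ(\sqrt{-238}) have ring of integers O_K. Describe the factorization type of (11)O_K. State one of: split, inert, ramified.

Since -238 ≢ 1 mod 4, the ring of integers is ℤ[√-238] with discriminant 4·(-238) = -952.
Since gcd(11, -952) = 1 the prime 11 does not ramify.
(-238/11) = 4^5 mod 11 = 1, giving Legendre symbol 1.
d is a quadratic residue mod p, hence 11 splits in O_K.

p splits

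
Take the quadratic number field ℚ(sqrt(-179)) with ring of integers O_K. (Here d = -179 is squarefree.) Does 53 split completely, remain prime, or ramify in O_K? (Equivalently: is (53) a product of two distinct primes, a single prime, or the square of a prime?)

d = -179 ≡ 1 (mod 4), so O_K = ℤ[(1+√-179)/2] and disc(K) = d = -179.
53 ∤ -179, so 53 is unramified.
Compute (-179/53) via Euler: 33^((53-1)/2) mod 53 = 52, so (-179/53) = -1.
Legendre symbol -1 ⇒ 53 is inert.

53 remains inert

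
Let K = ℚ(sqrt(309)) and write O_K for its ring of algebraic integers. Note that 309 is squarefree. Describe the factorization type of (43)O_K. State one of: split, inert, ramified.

43 remains inert

Since 309 ≡ 1 mod 4, the ring of integers is ℤ[(1+√309)/2] with discriminant 309.
43 ∤ 309, so 43 is unramified.
Legendre symbol by Euler's criterion: (309/43) ≡ 309^21 ≡ 42 (mod 43), i.e. (309/43) = -1.
(309/43) = -1, so 43 is inert.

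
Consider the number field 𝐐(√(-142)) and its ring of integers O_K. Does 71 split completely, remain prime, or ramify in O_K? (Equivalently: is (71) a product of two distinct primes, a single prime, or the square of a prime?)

p ramifies

Since -142 ≢ 1 mod 4, the ring of integers is ℤ[√-142] with discriminant 4·(-142) = -568.
71 divides disc(K) = -568, so 71 ramifies.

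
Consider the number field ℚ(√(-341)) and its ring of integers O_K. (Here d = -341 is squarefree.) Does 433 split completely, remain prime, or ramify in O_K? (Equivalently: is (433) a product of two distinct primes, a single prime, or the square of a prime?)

d = -341 ≡ 3 (mod 4), so O_K = ℤ[√-341] and disc(K) = 4d = -1364.
Since gcd(433, -1364) = 1 the prime 433 does not ramify.
Legendre symbol by Euler's criterion: (-341/433) ≡ (-341)^216 ≡ 432 (mod 433), i.e. (-341/433) = -1.
d is a non-residue mod p, hence 433 remains inert in O_K.

433 remains inert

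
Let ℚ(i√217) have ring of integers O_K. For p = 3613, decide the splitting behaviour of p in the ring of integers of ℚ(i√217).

p is inert

-217 mod 4 = 3, hence disc K = 4·(-217) = -868 and O_K = ℤ[√-217].
disc(K) = -868 is not divisible by 3613; 3613 is unramified.
Euler's criterion: (-217)^1806 mod 3613 = 3612. Thus (-217|3613) = -1.
d is a non-residue mod p, hence 3613 remains inert in O_K.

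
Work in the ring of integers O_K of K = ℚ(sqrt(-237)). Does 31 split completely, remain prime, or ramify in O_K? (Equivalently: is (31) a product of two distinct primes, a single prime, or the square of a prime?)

inert

d = -237 ≡ 3 (mod 4), so O_K = ℤ[√-237] and disc(K) = 4d = -948.
disc(K) = -948 is not divisible by 31; 31 is unramified.
(-237/31) = 11^15 mod 31 = 30, giving Legendre symbol -1.
(-237/31) = -1, so 31 is inert.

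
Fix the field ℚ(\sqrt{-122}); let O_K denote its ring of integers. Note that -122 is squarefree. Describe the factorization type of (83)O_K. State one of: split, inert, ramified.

p splits

-122 mod 4 = 2, hence disc K = 4·(-122) = -488 and O_K = ℤ[√-122].
83 ∤ -488, so 83 is unramified.
(-122/83) = 44^41 mod 83 = 1, giving Legendre symbol 1.
d is a quadratic residue mod p, hence 83 splits in O_K.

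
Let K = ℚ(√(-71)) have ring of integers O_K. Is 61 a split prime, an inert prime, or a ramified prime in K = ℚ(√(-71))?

inert

d = -71 ≡ 1 (mod 4), so O_K = ℤ[(1+√-71)/2] and disc(K) = d = -71.
Since gcd(61, -71) = 1 the prime 61 does not ramify.
Compute (-71/61) via Euler: 51^((61-1)/2) mod 61 = 60, so (-71/61) = -1.
(-71/61) = -1, so 61 is inert.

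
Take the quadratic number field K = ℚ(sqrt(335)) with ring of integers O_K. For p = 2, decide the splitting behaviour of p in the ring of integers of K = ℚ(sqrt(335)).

d = 335 ≡ 3 (mod 4), so O_K = ℤ[√335] and disc(K) = 4d = 1340.
Ramification test: 2 | 1340. The prime 2 ramifies in K.

ramified — (2) = 𝔭²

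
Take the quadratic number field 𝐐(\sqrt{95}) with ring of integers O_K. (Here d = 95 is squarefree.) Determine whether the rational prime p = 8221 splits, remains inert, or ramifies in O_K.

Since 95 ≢ 1 mod 4, the ring of integers is ℤ[√95] with discriminant 4·95 = 380.
disc(K) = 380 is not divisible by 8221; 8221 is unramified.
Compute (95/8221) via Euler: 95^((8221-1)/2) mod 8221 = 8220, so (95/8221) = -1.
(95/8221) = -1, so 8221 is inert.

inert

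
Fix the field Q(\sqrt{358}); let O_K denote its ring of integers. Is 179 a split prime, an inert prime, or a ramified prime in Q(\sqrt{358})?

358 mod 4 = 2, hence disc K = 4·358 = 1432 and O_K = ℤ[√358].
179 divides disc(K) = 1432, so 179 ramifies.

179 is ramified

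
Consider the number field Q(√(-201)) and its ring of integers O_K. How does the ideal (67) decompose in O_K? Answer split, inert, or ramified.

d = -201 ≡ 3 (mod 4), so O_K = ℤ[√-201] and disc(K) = 4d = -804.
67 divides disc(K) = -804, so 67 ramifies.

67 is ramified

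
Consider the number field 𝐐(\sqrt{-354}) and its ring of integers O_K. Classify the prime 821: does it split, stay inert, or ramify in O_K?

d = -354 ≡ 2 (mod 4), so O_K = ℤ[√-354] and disc(K) = 4d = -1416.
821 ∤ -1416, so 821 is unramified.
(-354/821) = 467^410 mod 821 = 820, giving Legendre symbol -1.
d is a non-residue mod p, hence 821 remains inert in O_K.

inert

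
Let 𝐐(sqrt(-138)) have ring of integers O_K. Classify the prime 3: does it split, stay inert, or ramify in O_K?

ramified — (3) = 𝔭²

d = -138 ≡ 2 (mod 4), so O_K = ℤ[√-138] and disc(K) = 4d = -552.
Ramification test: 3 | -552. The prime 3 ramifies in K.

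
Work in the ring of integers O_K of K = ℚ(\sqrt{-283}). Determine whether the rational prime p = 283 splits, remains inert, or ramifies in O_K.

Since -283 ≡ 1 mod 4, the ring of integers is ℤ[(1+√-283)/2] with discriminant -283.
Ramification test: 283 | -283. The prime 283 ramifies in K.

p ramifies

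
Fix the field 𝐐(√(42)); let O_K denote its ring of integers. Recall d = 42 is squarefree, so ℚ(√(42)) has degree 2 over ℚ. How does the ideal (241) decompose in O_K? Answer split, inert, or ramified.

42 mod 4 = 2, hence disc K = 4·42 = 168 and O_K = ℤ[√42].
disc(K) = 168 is not divisible by 241; 241 is unramified.
Euler's criterion: 42^120 mod 241 = 240. Thus (42|241) = -1.
Legendre symbol -1 ⇒ 241 is inert.

remains prime (inert)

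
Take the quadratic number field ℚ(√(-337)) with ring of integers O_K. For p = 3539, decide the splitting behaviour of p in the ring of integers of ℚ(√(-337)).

inert — (3539) stays prime in O_K

d = -337 ≡ 3 (mod 4), so O_K = ℤ[√-337] and disc(K) = 4d = -1348.
disc(K) = -1348 is not divisible by 3539; 3539 is unramified.
(-337/3539) = 3202^1769 mod 3539 = 3538, giving Legendre symbol -1.
(-337/3539) = -1, so 3539 is inert.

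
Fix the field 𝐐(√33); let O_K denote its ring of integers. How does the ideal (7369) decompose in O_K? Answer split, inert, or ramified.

remains prime (inert)

33 mod 4 = 1, hence disc K = 33 and O_K = ℤ[(1+√33)/2].
disc(K) = 33 is not divisible by 7369; 7369 is unramified.
Euler's criterion: 33^3684 mod 7369 = 7368. Thus (33|7369) = -1.
Legendre symbol -1 ⇒ 7369 is inert.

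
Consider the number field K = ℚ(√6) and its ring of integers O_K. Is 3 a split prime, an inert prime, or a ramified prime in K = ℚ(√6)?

6 mod 4 = 2, hence disc K = 4·6 = 24 and O_K = ℤ[√6].
disc(K) = 24 = 3·8, so p = 3 is ramified.

3 is ramified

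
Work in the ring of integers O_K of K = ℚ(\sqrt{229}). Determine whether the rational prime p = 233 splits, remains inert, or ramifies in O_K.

splits completely

d = 229 ≡ 1 (mod 4), so O_K = ℤ[(1+√229)/2] and disc(K) = d = 229.
Since gcd(233, 229) = 1 the prime 233 does not ramify.
Compute (229/233) via Euler: 229^((233-1)/2) mod 233 = 1, so (229/233) = 1.
(229/233) = 1, so 233 splits.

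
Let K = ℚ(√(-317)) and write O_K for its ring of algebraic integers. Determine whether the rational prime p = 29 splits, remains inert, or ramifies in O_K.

remains prime (inert)

-317 mod 4 = 3, hence disc K = 4·(-317) = -1268 and O_K = ℤ[√-317].
29 ∤ -1268, so 29 is unramified.
(-317/29) = 2^14 mod 29 = 28, giving Legendre symbol -1.
(-317/29) = -1, so 29 is inert.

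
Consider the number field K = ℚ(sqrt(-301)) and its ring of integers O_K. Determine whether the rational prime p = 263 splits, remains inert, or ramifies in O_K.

d = -301 ≡ 3 (mod 4), so O_K = ℤ[√-301] and disc(K) = 4d = -1204.
263 ∤ -1204, so 263 is unramified.
Euler's criterion: (-301)^131 mod 263 = 1. Thus (-301|263) = 1.
Legendre symbol 1 ⇒ 263 is split.

263 splits in O_K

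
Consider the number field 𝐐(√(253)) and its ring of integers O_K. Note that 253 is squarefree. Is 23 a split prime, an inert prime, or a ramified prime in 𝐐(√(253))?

p ramifies

Since 253 ≡ 1 mod 4, the ring of integers is ℤ[(1+√253)/2] with discriminant 253.
disc(K) = 253 = 23·11, so p = 23 is ramified.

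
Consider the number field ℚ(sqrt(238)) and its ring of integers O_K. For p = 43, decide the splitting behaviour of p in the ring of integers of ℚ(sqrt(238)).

split — (43) = 𝔭₁𝔭₂ with 𝔭₁ ≠ 𝔭₂

Since 238 ≢ 1 mod 4, the ring of integers is ℤ[√238] with discriminant 4·238 = 952.
43 ∤ 952, so 43 is unramified.
(238/43) = 23^21 mod 43 = 1, giving Legendre symbol 1.
(238/43) = 1, so 43 splits.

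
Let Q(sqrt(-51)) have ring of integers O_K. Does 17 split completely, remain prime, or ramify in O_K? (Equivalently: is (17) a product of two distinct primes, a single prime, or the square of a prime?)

Since -51 ≡ 1 mod 4, the ring of integers is ℤ[(1+√-51)/2] with discriminant -51.
Ramification test: 17 | -51. The prime 17 ramifies in K.

ramified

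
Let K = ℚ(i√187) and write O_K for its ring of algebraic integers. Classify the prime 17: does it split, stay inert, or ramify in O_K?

d = -187 ≡ 1 (mod 4), so O_K = ℤ[(1+√-187)/2] and disc(K) = d = -187.
Ramification test: 17 | -187. The prime 17 ramifies in K.

17 is ramified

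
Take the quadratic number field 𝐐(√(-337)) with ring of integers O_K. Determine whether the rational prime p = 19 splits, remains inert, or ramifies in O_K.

-337 mod 4 = 3, hence disc K = 4·(-337) = -1348 and O_K = ℤ[√-337].
disc(K) = -1348 is not divisible by 19; 19 is unramified.
Legendre symbol by Euler's criterion: (-337/19) ≡ (-337)^9 ≡ 1 (mod 19), i.e. (-337/19) = 1.
Legendre symbol 1 ⇒ 19 is split.

split — (19) = 𝔭₁𝔭₂ with 𝔭₁ ≠ 𝔭₂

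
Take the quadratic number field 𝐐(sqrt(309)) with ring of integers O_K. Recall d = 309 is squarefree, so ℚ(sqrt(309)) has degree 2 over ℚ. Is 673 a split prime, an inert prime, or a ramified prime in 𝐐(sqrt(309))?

p splits

d = 309 ≡ 1 (mod 4), so O_K = ℤ[(1+√309)/2] and disc(K) = d = 309.
Since gcd(673, 309) = 1 the prime 673 does not ramify.
Legendre symbol by Euler's criterion: (309/673) ≡ 309^336 ≡ 1 (mod 673), i.e. (309/673) = 1.
Legendre symbol 1 ⇒ 673 is split.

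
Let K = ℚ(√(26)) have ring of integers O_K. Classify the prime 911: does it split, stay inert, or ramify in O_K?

split — (911) = 𝔭₁𝔭₂ with 𝔭₁ ≠ 𝔭₂

Since 26 ≢ 1 mod 4, the ring of integers is ℤ[√26] with discriminant 4·26 = 104.
911 ∤ 104, so 911 is unramified.
(26/911) = 26^455 mod 911 = 1, giving Legendre symbol 1.
d is a quadratic residue mod p, hence 911 splits in O_K.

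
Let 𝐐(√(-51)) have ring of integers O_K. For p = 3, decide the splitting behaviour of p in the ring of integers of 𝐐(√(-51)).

3 is ramified

d = -51 ≡ 1 (mod 4), so O_K = ℤ[(1+√-51)/2] and disc(K) = d = -51.
Ramification test: 3 | -51. The prime 3 ramifies in K.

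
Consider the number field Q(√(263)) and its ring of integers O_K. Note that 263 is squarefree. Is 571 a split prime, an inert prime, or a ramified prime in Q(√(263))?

split — (571) = 𝔭₁𝔭₂ with 𝔭₁ ≠ 𝔭₂

d = 263 ≡ 3 (mod 4), so O_K = ℤ[√263] and disc(K) = 4d = 1052.
Since gcd(571, 1052) = 1 the prime 571 does not ramify.
Legendre symbol by Euler's criterion: (263/571) ≡ 263^285 ≡ 1 (mod 571), i.e. (263/571) = 1.
Legendre symbol 1 ⇒ 571 is split.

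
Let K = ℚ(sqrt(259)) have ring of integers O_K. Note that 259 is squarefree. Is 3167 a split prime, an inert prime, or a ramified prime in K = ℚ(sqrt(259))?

Since 259 ≢ 1 mod 4, the ring of integers is ℤ[√259] with discriminant 4·259 = 1036.
Since gcd(3167, 1036) = 1 the prime 3167 does not ramify.
Euler's criterion: 259^1583 mod 3167 = 3166. Thus (259|3167) = -1.
d is a non-residue mod p, hence 3167 remains inert in O_K.

inert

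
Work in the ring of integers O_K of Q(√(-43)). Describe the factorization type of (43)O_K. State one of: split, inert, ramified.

Since -43 ≡ 1 mod 4, the ring of integers is ℤ[(1+√-43)/2] with discriminant -43.
disc(K) = -43 = 43·(-1), so p = 43 is ramified.

ramifies in O_K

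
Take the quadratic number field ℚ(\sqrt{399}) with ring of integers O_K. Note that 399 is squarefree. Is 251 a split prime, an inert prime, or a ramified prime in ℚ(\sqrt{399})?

d = 399 ≡ 3 (mod 4), so O_K = ℤ[√399] and disc(K) = 4d = 1596.
disc(K) = 1596 is not divisible by 251; 251 is unramified.
Euler's criterion: 399^125 mod 251 = 250. Thus (399|251) = -1.
(399/251) = -1, so 251 is inert.

inert — (251) stays prime in O_K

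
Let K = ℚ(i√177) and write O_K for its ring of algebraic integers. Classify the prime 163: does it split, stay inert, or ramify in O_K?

-177 mod 4 = 3, hence disc K = 4·(-177) = -708 and O_K = ℤ[√-177].
Since gcd(163, -708) = 1 the prime 163 does not ramify.
(-177/163) = 149^81 mod 163 = 162, giving Legendre symbol -1.
(-177/163) = -1, so 163 is inert.

p is inert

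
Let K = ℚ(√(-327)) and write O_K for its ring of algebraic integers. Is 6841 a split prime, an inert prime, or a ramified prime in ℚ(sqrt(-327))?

p splits

Since -327 ≡ 1 mod 4, the ring of integers is ℤ[(1+√-327)/2] with discriminant -327.
disc(K) = -327 is not divisible by 6841; 6841 is unramified.
(-327/6841) = 6514^3420 mod 6841 = 1, giving Legendre symbol 1.
d is a quadratic residue mod p, hence 6841 splits in O_K.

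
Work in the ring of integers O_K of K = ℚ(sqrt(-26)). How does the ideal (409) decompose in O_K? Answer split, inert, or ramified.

d = -26 ≡ 2 (mod 4), so O_K = ℤ[√-26] and disc(K) = 4d = -104.
disc(K) = -104 is not divisible by 409; 409 is unramified.
(-26/409) = 383^204 mod 409 = 408, giving Legendre symbol -1.
d is a non-residue mod p, hence 409 remains inert in O_K.

p is inert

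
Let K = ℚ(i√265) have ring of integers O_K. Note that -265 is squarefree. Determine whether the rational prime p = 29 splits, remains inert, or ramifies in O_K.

p splits

Since -265 ≢ 1 mod 4, the ring of integers is ℤ[√-265] with discriminant 4·(-265) = -1060.
Since gcd(29, -1060) = 1 the prime 29 does not ramify.
Legendre symbol by Euler's criterion: (-265/29) ≡ (-265)^14 ≡ 1 (mod 29), i.e. (-265/29) = 1.
(-265/29) = 1, so 29 splits.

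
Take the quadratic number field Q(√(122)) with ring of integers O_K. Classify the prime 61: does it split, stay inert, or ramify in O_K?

122 mod 4 = 2, hence disc K = 4·122 = 488 and O_K = ℤ[√122].
disc(K) = 488 = 61·8, so p = 61 is ramified.

p ramifies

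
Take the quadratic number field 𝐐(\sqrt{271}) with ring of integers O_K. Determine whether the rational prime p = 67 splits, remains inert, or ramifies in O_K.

Since 271 ≢ 1 mod 4, the ring of integers is ℤ[√271] with discriminant 4·271 = 1084.
67 ∤ 1084, so 67 is unramified.
Legendre symbol by Euler's criterion: (271/67) ≡ 271^33 ≡ 66 (mod 67), i.e. (271/67) = -1.
(271/67) = -1, so 67 is inert.

inert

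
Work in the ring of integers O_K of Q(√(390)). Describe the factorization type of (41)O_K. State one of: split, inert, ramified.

390 mod 4 = 2, hence disc K = 4·390 = 1560 and O_K = ℤ[√390].
41 ∤ 1560, so 41 is unramified.
(390/41) = 21^20 mod 41 = 1, giving Legendre symbol 1.
d is a quadratic residue mod p, hence 41 splits in O_K.

p splits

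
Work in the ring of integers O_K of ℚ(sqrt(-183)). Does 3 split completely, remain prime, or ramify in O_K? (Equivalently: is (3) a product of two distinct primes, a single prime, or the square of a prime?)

ramified — (3) = 𝔭²

Since -183 ≡ 1 mod 4, the ring of integers is ℤ[(1+√-183)/2] with discriminant -183.
Ramification test: 3 | -183. The prime 3 ramifies in K.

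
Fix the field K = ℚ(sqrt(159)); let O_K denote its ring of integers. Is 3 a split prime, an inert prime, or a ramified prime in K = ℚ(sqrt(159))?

Since 159 ≢ 1 mod 4, the ring of integers is ℤ[√159] with discriminant 4·159 = 636.
3 divides disc(K) = 636, so 3 ramifies.

3 is ramified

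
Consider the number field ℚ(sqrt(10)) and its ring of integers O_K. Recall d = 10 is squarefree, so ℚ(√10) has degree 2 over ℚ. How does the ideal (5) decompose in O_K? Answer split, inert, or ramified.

ramified

d = 10 ≡ 2 (mod 4), so O_K = ℤ[√10] and disc(K) = 4d = 40.
5 divides disc(K) = 40, so 5 ramifies.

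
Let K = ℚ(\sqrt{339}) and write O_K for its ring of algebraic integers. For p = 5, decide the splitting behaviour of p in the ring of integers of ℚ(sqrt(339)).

d = 339 ≡ 3 (mod 4), so O_K = ℤ[√339] and disc(K) = 4d = 1356.
disc(K) = 1356 is not divisible by 5; 5 is unramified.
Euler's criterion: 339^2 mod 5 = 1. Thus (339|5) = 1.
(339/5) = 1, so 5 splits.

split — (5) = 𝔭₁𝔭₂ with 𝔭₁ ≠ 𝔭₂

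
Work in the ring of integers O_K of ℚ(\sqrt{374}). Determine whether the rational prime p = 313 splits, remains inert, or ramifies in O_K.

inert

d = 374 ≡ 2 (mod 4), so O_K = ℤ[√374] and disc(K) = 4d = 1496.
Since gcd(313, 1496) = 1 the prime 313 does not ramify.
(374/313) = 61^156 mod 313 = 312, giving Legendre symbol -1.
(374/313) = -1, so 313 is inert.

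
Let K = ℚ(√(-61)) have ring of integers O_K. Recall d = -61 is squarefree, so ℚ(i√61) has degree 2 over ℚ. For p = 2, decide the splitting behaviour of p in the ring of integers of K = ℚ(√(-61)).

Since -61 ≢ 1 mod 4, the ring of integers is ℤ[√-61] with discriminant 4·(-61) = -244.
2 divides disc(K) = -244, so 2 ramifies.

ramifies in O_K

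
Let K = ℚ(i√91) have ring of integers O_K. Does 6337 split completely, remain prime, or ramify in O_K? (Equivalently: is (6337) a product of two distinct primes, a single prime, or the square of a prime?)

inert — (6337) stays prime in O_K

d = -91 ≡ 1 (mod 4), so O_K = ℤ[(1+√-91)/2] and disc(K) = d = -91.
6337 ∤ -91, so 6337 is unramified.
Legendre symbol by Euler's criterion: (-91/6337) ≡ (-91)^3168 ≡ 6336 (mod 6337), i.e. (-91/6337) = -1.
(-91/6337) = -1, so 6337 is inert.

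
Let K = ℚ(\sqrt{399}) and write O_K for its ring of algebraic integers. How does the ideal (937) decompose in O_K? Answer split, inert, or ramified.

remains prime (inert)

d = 399 ≡ 3 (mod 4), so O_K = ℤ[√399] and disc(K) = 4d = 1596.
disc(K) = 1596 is not divisible by 937; 937 is unramified.
(399/937) = 399^468 mod 937 = 936, giving Legendre symbol -1.
Legendre symbol -1 ⇒ 937 is inert.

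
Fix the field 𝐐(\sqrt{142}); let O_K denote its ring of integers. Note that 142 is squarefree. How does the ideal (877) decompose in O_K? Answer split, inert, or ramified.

inert

142 mod 4 = 2, hence disc K = 4·142 = 568 and O_K = ℤ[√142].
disc(K) = 568 is not divisible by 877; 877 is unramified.
(142/877) = 142^438 mod 877 = 876, giving Legendre symbol -1.
d is a non-residue mod p, hence 877 remains inert in O_K.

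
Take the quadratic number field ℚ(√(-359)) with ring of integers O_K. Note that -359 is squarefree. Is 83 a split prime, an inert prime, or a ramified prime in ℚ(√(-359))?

d = -359 ≡ 1 (mod 4), so O_K = ℤ[(1+√-359)/2] and disc(K) = d = -359.
83 ∤ -359, so 83 is unramified.
(-359/83) = 56^41 mod 83 = 82, giving Legendre symbol -1.
Legendre symbol -1 ⇒ 83 is inert.

p is inert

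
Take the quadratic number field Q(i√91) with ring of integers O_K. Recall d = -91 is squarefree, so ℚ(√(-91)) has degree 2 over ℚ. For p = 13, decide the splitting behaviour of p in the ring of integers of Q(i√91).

-91 mod 4 = 1, hence disc K = -91 and O_K = ℤ[(1+√-91)/2].
13 divides disc(K) = -91, so 13 ramifies.

p ramifies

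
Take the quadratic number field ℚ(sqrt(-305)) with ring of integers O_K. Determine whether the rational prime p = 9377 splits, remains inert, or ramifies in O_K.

d = -305 ≡ 3 (mod 4), so O_K = ℤ[√-305] and disc(K) = 4d = -1220.
9377 ∤ -1220, so 9377 is unramified.
Legendre symbol by Euler's criterion: (-305/9377) ≡ (-305)^4688 ≡ 1 (mod 9377), i.e. (-305/9377) = 1.
Legendre symbol 1 ⇒ 9377 is split.

split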